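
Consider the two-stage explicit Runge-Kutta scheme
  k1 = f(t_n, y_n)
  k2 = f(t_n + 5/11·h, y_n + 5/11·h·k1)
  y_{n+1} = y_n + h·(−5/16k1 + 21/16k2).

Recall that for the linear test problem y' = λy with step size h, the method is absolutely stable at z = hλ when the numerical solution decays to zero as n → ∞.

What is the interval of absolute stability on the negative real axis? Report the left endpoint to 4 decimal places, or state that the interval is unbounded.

z∈(-1.6762,0).

Test eqn y'=λy, z=hλ:
  k1=λy_n ⇒ h·k1=z·y_n;  k2=λ(1+5/11z)y_n ⇒ h·k2=z(1+5/11z)y_n
  y_{n+1}/y_n = 1 − 5/16z + 21/16z(1+5/11z) = 1 + z + 105/176z²
  ⇒ R(z) = 1 + z + 105/176z².

Need |R(x)|<1, x<0.
x=-1.5: |R|=0.8423
R=1: x+105/176x²=0 ⇒ x=−176/105=-1.6762; min R=1−1/(4·105/176)=0.5810>−1
Confirm numerically:
  x=-1.473: |R|=0.82144 <1
  x=-1.428: |R|=0.78856 <1
  x=-1.322: |R|=0.72065 <1
  x=-1.197: |R|=0.65780 <1
  x=-1.863: |R|=1.20763 >1
  x=-1.776: |R|=1.10575 >1
Stable set (-1.6762, 0).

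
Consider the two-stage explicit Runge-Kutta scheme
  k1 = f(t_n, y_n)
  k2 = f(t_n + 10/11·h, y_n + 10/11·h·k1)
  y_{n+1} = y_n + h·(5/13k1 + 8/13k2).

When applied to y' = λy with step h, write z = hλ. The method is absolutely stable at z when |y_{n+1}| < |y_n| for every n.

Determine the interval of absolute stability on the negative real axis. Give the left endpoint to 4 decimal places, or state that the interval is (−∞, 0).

z∈(-1.7875,0).

Set f=λy, z=hλ:
  k1=λy_n ⇒ h·k1=z·y_n;  k2=λ(1+10/11z)y_n ⇒ h·k2=z(1+10/11z)y_n
  y_{n+1}/y_n = 1 + 5/13z + 8/13z(1+10/11z) = 1 + z + 80/143z²
  R(z) = 1 + z + 80/143z².

Boundary: |R(x)|=1, x<0.
x=-1.49: |R|=0.7520
R=1: x+80/143x²=0 ⇒ x=−143/80=-1.7875; min R=1−1/(4·80/143)=0.5531>−1
Confirm numerically:
  x=-1.641: |R|=0.86551 <1
  x=-0.921: |R|=0.55354 <1
  x=-0.881: |R|=0.55322 <1
  x=-2.029: |R|=1.27413 >1
  x=-1.965: |R|=1.19513 >1
Stable set (-1.7875, 0).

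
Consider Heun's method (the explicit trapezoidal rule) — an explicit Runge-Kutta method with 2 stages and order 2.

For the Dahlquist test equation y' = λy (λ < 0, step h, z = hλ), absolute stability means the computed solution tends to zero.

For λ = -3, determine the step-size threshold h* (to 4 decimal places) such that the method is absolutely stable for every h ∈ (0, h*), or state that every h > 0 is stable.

(-2.0000,0); λ=-3 ⇒ h* = 0.6667.

Set f=λy, z=hλ:
  order 2, 2-stage ⇒ R(z)=1+z+z^2/2
  (e.g. R(-0.38)=0.69220, |R|=0.69220)

Boundary: |R(x)|=1, x<0.
x=-0.38: |R|=0.6922
|R(-2.08)|=1.0832 |R(-1.56)|=0.6568 |R(-1.48)|=0.6152
Bisect:
  x_lo=-2.4768 |R|=1.5905  x_hi=-0.2738 |R|=0.7637
  mid=-1.37531 |R|=0.57043 →hi
  mid=-1.92605 |R|=0.92878 →hi
  mid=-2.20142 |R|=1.22170 →lo
  mid=-2.06373 |R|=1.06576 →lo
  mid=-1.99489 |R|=0.99490 →hi
  mid=-2.02931 |R|=1.02974 →lo
  mid=-2.01210 |R|=1.01217 →lo
  ...
  [-2.00013,-2.00000] ⇒ x*=-2.0000
Interval (-2.0000, 0).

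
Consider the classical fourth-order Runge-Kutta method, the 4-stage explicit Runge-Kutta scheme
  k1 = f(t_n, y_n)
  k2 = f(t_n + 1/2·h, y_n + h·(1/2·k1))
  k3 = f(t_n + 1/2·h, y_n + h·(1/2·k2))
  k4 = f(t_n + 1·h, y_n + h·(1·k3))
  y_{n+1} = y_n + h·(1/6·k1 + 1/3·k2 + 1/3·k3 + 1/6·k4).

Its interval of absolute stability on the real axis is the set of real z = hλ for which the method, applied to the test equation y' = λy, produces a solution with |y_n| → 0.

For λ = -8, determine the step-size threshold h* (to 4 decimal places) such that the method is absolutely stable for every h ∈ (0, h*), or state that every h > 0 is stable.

(-2.7853,0); λ=-8 ⇒ h* = 0.3482.

On y'=λy, z=hλ:
  order 4, 4-stage ⇒ R(z)=1+z+z^2/2+z^3/6+z^4/24
  (e.g. R(-1.07)=0.35289, |R|=0.35289)

Boundary: |R(x)|=1, x<0.
x=-1.07: |R|=0.3529
|R(-2.72)|=0.9059 |R(-2.52)|=0.6683 |R(-2.46)|=0.6106
Bisect:
  x_lo=-3.3372 |R|=2.2048  x_hi=-0.2806 |R|=0.7553
  mid=-1.80890 |R|=0.28679 →hi
  mid=-2.57304 |R|=0.72439 →hi
  mid=-2.95511 |R|=1.28770 →lo
  mid=-2.76407 |R|=0.96847 →hi
  mid=-2.85959 |R|=1.11791 →lo
  mid=-2.81183 |R|=1.04075 →lo
  mid=-2.78795 |R|=1.00401 →lo
  mid=-2.77601 |R|=0.98610 →hi
  mid=-2.78198 |R|=0.99502 →hi
  mid=-2.78497 |R|=0.99951 →hi
  ...
  [-2.78534,-2.78515] ⇒ x*=-2.7853
Stable set (-2.7853, 0).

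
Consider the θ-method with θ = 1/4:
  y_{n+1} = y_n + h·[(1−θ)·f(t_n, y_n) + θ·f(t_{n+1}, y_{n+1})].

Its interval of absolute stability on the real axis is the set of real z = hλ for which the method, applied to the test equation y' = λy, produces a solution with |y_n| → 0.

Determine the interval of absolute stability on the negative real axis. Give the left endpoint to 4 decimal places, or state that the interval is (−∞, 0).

(-4.0000, 0).

Test eqn y'=λy, z=hλ:
  y_{n+1} = y_n + z·[3/4·y_n + 1/4·y_{n+1}] ⇒ (1 − 1/4z)y_{n+1} = (1 + 3/4z)y_n
  ⇒ R(z) = (1 + 3/4z)/(1 − 1/4z).

Need |R(x)|<1, x<0.
x=-0.66: |R|=0.4335
R=−1: 1+3/4x = −1+1/4x ⇒ -1/2x=2 ⇒ x=2/(-1/2)=-4.0000
Confirm numerically:
  x=-3.878: |R|=0.96903 <1
  x=-3.166: |R|=0.76723 <1
  x=-2.938: |R|=0.69386 <1
  x=-2.213: |R|=0.42475 <1
  x=-4.512: |R|=1.12030 >1
  x=-4.187: |R|=1.04568 >1
  x=-4.074: |R|=1.01833 >1
Stable set (-4.0000, 0).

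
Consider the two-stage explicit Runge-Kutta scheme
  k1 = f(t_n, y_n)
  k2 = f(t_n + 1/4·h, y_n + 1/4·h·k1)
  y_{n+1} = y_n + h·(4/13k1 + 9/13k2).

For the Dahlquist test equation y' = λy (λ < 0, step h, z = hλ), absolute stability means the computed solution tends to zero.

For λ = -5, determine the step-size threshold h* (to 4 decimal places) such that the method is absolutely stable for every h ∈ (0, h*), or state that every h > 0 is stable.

Set f=λy, z=hλ:
  k1=λy_n ⇒ h·k1=z·y_n;  k2=λ(1+1/4z)y_n ⇒ h·k2=z(1+1/4z)y_n
  y_{n+1}/y_n = 1 + 4/13z + 9/13z(1+1/4z) = 1 + z + 9/52z²
  Hence R(z) = 1 + z + 9/52z².

Need |R(x)|<1, x<0.
x=-0.57: |R|=0.4862
R=1: x+9/52x²=0 ⇒ x=−52/9=-5.7778; min R=1−1/(4·9/52)=-0.4444>−1
Confirm numerically:
  x=-5.149: |R|=0.43965 <1
  x=-3.030: |R|=0.44100 <1
  x=-2.550: |R|=0.42457 <1
  x=-6.274: |R|=1.53884 >1
  x=-5.962: |R|=1.19010 >1
So |R|<1 on (-5.7778, 0).

(-5.7778,0); λ=-5 ⇒ h* = (52/9)/5 = 1.1556.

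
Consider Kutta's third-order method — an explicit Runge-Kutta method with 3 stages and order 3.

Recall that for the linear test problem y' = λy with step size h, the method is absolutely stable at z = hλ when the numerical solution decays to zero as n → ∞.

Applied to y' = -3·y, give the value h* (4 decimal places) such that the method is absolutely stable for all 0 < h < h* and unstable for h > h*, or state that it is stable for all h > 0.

With y'=λy (z=hλ):
  order 3, 3-stage ⇒ R(z)=1+z+z^2/2+z^3/6
  (e.g. R(-1.49)=0.06873, |R|=0.06873)

Find x<0 with |R(x)|<1.
x=-1.49: |R|=0.0687
|R(-2.73)|=1.3946 |R(-1.81)|=0.1602 |R(-1.33)|=0.1623
Bisect:
  x_lo=-2.9365 |R|=1.8451  x_hi=-0.1095 |R|=0.8963
  mid=-1.52297 |R|=0.04801 →hi
  mid=-2.22971 |R|=0.59145 →hi
  mid=-2.58308 |R|=1.11945 →lo
  mid=-2.40640 |R|=0.83350 →hi
  mid=-2.49474 |R|=0.97064 →hi
  mid=-2.53891 |R|=1.04354 →lo
  mid=-2.51683 |R|=1.00672 →lo
  mid=-2.50578 |R|=0.98859 →hi
  ...
  [-2.51286,-2.51269] ⇒ x*=-2.5127
Stable set (-2.5127, 0).

(-2.5127,0); λ=-3 ⇒ h* = 0.8376.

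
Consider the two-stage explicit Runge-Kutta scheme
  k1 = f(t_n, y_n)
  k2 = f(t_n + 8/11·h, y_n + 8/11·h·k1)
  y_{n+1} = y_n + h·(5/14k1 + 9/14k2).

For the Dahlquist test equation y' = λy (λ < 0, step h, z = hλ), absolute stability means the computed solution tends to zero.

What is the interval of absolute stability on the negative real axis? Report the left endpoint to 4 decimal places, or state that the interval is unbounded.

z∈(-2.1389,0).

Test eqn y'=λy, z=hλ:
  k1=λy_n ⇒ h·k1=z·y_n;  k2=λ(1+8/11z)y_n ⇒ h·k2=z(1+8/11z)y_n
  y_{n+1}/y_n = 1 + 5/14z + 9/14z(1+8/11z) = 1 + z + 36/77z²
  Hence R(z) = 1 + z + 36/77z².

Need |R(x)|<1, x<0.
x=-1.56: |R|=0.5778
R=1: x+36/77x²=0 ⇒ x=−77/36=-2.1389; min R=1−1/(4·36/77)=0.4653>−1
Confirm numerically:
  x=-2.111: |R|=0.97247 <1
  x=-2.105: |R|=0.96665 <1
  x=-1.297: |R|=0.48949 <1
  x=-0.879: |R|=0.48223 <1
  x=-2.700: |R|=1.70831 >1
  x=-2.263: |R|=1.13131 >1
So |R|<1 on (-2.1389, 0).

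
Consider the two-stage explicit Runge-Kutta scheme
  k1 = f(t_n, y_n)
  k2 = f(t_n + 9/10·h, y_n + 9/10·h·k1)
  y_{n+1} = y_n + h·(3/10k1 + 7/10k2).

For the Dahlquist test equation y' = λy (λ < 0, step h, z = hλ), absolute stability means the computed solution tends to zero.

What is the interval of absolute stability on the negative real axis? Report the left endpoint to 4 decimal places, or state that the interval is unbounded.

(-1.5873, 0).

Test eqn y'=λy, z=hλ:
  k1=λy_n ⇒ h·k1=z·y_n;  k2=λ(1+9/10z)y_n ⇒ h·k2=z(1+9/10z)y_n
  y_{n+1}/y_n = 1 + 3/10z + 7/10z(1+9/10z) = 1 + z + 63/100z²
  R(z) = 1 + z + 63/100z².

Boundary: |R(x)|=1, x<0.
x=-1.22: |R|=0.7177
R=1: x+63/100x²=0 ⇒ x=−100/63=-1.5873; min R=1−1/(4·63/100)=0.6032>−1
Confirm numerically:
  x=-1.196: |R|=0.70516 <1
  x=-1.002: |R|=0.63052 <1
  x=-0.745: |R|=0.60467 <1
  x=-2.084: |R|=1.65213 >1
  x=-1.774: |R|=1.20866 >1
  x=-1.700: |R|=1.12070 >1
Stable set (-1.5873, 0).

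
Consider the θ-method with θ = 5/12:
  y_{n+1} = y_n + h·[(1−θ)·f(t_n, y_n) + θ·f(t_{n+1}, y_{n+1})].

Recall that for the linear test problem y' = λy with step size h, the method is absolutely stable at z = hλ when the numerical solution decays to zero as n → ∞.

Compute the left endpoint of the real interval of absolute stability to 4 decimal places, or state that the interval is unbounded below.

On y'=λy, z=hλ:
  y_{n+1} = y_n + z·[7/12·y_n + 5/12·y_{n+1}] ⇒ (1 − 5/12z)y_{n+1} = (1 + 7/12z)y_n
  ⇒ R(z) = (1 + 7/12z)/(1 − 5/12z).

Need |R(x)|<1, x<0.
x=-0.8: |R|=0.4000
R=−1: 1+7/12x = −1+5/12x ⇒ -1/6x=2 ⇒ x=2/(-1/6)=-12.0000
Confirm numerically:
  x=-9.082: |R|=0.89835 <1
  x=-8.913: |R|=0.89085 <1
  x=-8.258: |R|=0.85956 <1
  x=-12.533: |R|=1.01428 >1
  x=-12.307: |R|=1.00835 >1
  x=-12.129: |R|=1.00355 >1
So |R|<1 on (-12.0000, 0).

z* = -12.0000.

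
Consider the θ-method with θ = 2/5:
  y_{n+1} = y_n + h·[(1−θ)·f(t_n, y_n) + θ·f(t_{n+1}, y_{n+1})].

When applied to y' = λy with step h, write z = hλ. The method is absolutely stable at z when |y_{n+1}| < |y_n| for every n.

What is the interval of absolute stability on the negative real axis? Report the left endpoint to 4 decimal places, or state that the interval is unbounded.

(-10.0000, 0).

Test eqn y'=λy, z=hλ:
  y_{n+1} = y_n + z·[3/5·y_n + 2/5·y_{n+1}] ⇒ (1 − 2/5z)y_{n+1} = (1 + 3/5z)y_n
  Hence R(z) = (1 + 3/5z)/(1 − 2/5z).

Solve |R(x)|<1 on ℝ⁻.
x=-0.69: |R|=0.4592
R=−1: 1+3/5x = −1+2/5x ⇒ -1/5x=2 ⇒ x=2/(-1/5)=-10.0000
Confirm numerically:
  x=-9.496: |R|=0.97899 <1
  x=-5.217: |R|=0.69010 <1
  x=-4.676: |R|=0.62904 <1
  x=-10.337: |R|=1.01313 >1
  x=-10.198: |R|=1.00780 >1
  x=-10.128: |R|=1.00507 >1
Stable set (-10.0000, 0).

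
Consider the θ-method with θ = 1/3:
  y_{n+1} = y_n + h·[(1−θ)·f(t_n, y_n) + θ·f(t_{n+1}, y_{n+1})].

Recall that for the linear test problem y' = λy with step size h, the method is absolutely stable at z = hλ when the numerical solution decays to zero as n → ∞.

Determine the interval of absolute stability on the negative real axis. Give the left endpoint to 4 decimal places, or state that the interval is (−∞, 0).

(-6.0000, 0).

Set f=λy, z=hλ:
  y_{n+1} = y_n + z·[2/3·y_n + 1/3·y_{n+1}] ⇒ (1 − 1/3z)y_{n+1} = (1 + 2/3z)y_n
  so R(z) = (1 + 2/3z)/(1 − 1/3z).

Need |R(x)|<1, x<0.
x=-0.72: |R|=0.4194
R=−1: 1+2/3x = −1+1/3x ⇒ -1/3x=2 ⇒ x=2/(-1/3)=-6.0000
Confirm numerically:
  x=-5.489: |R|=0.93980 <1
  x=-4.058: |R|=0.72485 <1
  x=-3.038: |R|=0.50944 <1
  x=-2.979: |R|=0.49473 <1
  x=-6.353: |R|=1.03774 >1
  x=-6.309: |R|=1.03319 >1
Stable set (-6.0000, 0).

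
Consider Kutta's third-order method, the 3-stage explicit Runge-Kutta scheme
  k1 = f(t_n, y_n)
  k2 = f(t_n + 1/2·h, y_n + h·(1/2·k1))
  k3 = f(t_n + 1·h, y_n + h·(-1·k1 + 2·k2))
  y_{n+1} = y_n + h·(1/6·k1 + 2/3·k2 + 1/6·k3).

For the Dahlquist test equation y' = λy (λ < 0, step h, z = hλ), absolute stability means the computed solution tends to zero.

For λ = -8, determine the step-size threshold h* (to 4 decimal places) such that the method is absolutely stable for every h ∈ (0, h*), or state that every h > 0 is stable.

Test eqn y'=λy, z=hλ:
  order 3, 3-stage ⇒ R(z)=1+z+z^2/2+z^3/6
  (e.g. R(-0.57)=0.56158, |R|=0.56158)

Boundary: |R(x)|=1, x<0.
x=-0.57: |R|=0.5616
|R(-2.36)|=0.7659 |R(-2.28)|=0.6562 |R(-1.72)|=0.0889
Bisect:
  x_lo=-3.2502 |R|=2.6908  x_hi=-0.1069 |R|=0.8986
  mid=-1.67854 |R|=0.05800 →hi
  mid=-2.46438 |R|=0.92222 →hi
  mid=-2.85730 |R|=1.66312 →lo
  mid=-2.66084 |R|=1.26062 →lo
  mid=-2.56261 |R|=1.08388 →lo
  mid=-2.51349 |R|=1.00123 →lo
  mid=-2.48893 |R|=0.96128 →hi
  ...
  [-2.51292,-2.51272] ⇒ x*=-2.5127
Interval (-2.5127, 0).

(-2.5127,0); λ=-8 ⇒ h* = 0.3141.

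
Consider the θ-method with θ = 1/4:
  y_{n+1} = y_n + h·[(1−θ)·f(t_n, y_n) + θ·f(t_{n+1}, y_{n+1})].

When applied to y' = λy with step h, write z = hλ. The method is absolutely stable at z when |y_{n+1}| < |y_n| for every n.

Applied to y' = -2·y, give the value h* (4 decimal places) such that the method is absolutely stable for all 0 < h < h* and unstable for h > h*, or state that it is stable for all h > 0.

Test eqn y'=λy, z=hλ:
  y_{n+1} = y_n + z·[3/4·y_n + 1/4·y_{n+1}] ⇒ (1 − 1/4z)y_{n+1} = (1 + 3/4z)y_n
  so R(z) = (1 + 3/4z)/(1 − 1/4z).

Boundary: |R(x)|=1, x<0.
x=-1.15: |R|=0.1068
R=−1: 1+3/4x = −1+1/4x ⇒ -1/2x=2 ⇒ x=2/(-1/2)=-4.0000
Confirm numerically:
  x=-3.468: |R|=0.85753 <1
  x=-2.676: |R|=0.60336 <1
  x=-2.674: |R|=0.60264 <1
  x=-1.882: |R|=0.27984 <1
  x=-4.437: |R|=1.10359 >1
  x=-4.214: |R|=1.05211 >1
Interval (-4.0000, 0).

(-4.0000,0); λ=-2 ⇒ h* = (4)/2 = 2.0000.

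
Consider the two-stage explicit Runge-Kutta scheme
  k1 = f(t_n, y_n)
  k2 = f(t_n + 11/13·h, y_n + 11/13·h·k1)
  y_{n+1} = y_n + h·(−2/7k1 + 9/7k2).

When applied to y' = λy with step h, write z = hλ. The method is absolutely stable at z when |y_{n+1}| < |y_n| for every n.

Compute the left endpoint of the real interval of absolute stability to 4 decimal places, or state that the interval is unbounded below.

left endpoint -0.9192.

Test eqn y'=λy, z=hλ:
  k1=λy_n ⇒ h·k1=z·y_n;  k2=λ(1+11/13z)y_n ⇒ h·k2=z(1+11/13z)y_n
  y_{n+1}/y_n = 1 − 2/7z + 9/7z(1+11/13z) = 1 + z + 99/91z²
  R(z) = 1 + z + 99/91z².

Solve |R(x)|<1 on ℝ⁻.
x=-0.38: |R|=0.7771
R=1: x+99/91x²=0 ⇒ x=−91/99=-0.9192; min R=1−1/(4·99/91)=0.7702>−1
Confirm numerically:
  x=-0.796: |R|=0.89332 <1
  x=-0.428: |R|=0.77129 <1
  x=-0.422: |R|=0.77174 <1
  x=-0.370: |R|=0.77894 <1
  x=-1.298: |R|=1.53492 >1
  x=-1.264: |R|=1.47415 >1
Stable set (-0.9192, 0).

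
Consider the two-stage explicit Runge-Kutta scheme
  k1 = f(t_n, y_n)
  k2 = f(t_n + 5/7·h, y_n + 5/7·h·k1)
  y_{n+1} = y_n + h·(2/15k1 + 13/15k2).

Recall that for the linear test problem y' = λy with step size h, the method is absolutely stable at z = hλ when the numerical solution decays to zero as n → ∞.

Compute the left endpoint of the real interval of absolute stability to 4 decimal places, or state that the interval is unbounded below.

Set f=λy, z=hλ:
  k1=λy_n ⇒ h·k1=z·y_n;  k2=λ(1+5/7z)y_n ⇒ h·k2=z(1+5/7z)y_n
  y_{n+1}/y_n = 1 + 2/15z + 13/15z(1+5/7z) = 1 + z + 13/21z²
  Hence R(z) = 1 + z + 13/21z².

Find x<0 with |R(x)|<1.
x=-1.58: |R|=0.9654
R=1: x+13/21x²=0 ⇒ x=−21/13=-1.6154; min R=1−1/(4·13/21)=0.5962>−1
Confirm numerically:
  x=-1.559: |R|=0.94558 <1
  x=-1.318: |R|=0.75736 <1
  x=-0.999: |R|=0.61881 <1
  x=-0.699: |R|=0.60347 <1
  x=-2.001: |R|=1.47767 >1
  x=-1.881: |R|=1.30929 >1
  x=-1.721: |R|=1.11252 >1
Stable set (-1.6154, 0).

z* = -1.6154.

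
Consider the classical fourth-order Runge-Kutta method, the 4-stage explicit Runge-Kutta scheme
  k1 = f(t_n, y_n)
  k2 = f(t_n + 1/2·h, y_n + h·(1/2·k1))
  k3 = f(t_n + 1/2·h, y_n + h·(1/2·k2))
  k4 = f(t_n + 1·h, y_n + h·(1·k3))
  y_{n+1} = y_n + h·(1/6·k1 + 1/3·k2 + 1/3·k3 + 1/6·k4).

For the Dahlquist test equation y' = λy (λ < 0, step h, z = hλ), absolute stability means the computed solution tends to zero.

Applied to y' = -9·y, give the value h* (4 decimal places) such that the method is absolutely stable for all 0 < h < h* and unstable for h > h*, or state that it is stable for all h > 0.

(-2.7853,0); λ=-9 ⇒ h* = 0.3095.

Test eqn y'=λy, z=hλ:
  order 4, 4-stage ⇒ R(z)=1+z+z^2/2+z^3/6+z^4/24
  (e.g. R(-0.88)=0.41861, |R|=0.41861)

Find x<0 with |R(x)|<1.
x=-0.88: |R|=0.4186
|R(-1.14)|=0.3332 |R(-0.92)|=0.4033 |R(-0.9)|=0.4108
Bisect:
  x_lo=-3.2226 |R|=1.8859  x_hi=-0.1079 |R|=0.8977
  mid=-1.66525 |R|=0.27205 →hi
  mid=-2.44392 |R|=0.59604 →hi
  mid=-2.83326 |R|=1.07476 →lo
  mid=-2.63859 |R|=0.80043 →hi
  mid=-2.73592 |R|=0.92808 →hi
  mid=-2.78459 |R|=0.99894 →hi
  mid=-2.80892 |R|=1.03622 →lo
  ...
  [-2.78535,-2.78516] ⇒ x*=-2.7853
So |R|<1 on (-2.7853, 0).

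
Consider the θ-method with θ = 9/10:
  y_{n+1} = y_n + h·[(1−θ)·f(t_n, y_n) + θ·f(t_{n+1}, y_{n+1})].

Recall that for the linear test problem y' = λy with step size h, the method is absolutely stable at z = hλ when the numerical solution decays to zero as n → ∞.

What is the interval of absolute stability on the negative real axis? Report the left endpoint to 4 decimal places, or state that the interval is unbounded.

Test eqn y'=λy, z=hλ:
  y_{n+1} = y_n + z·[1/10·y_n + 9/10·y_{n+1}] ⇒ (1 − 9/10z)y_{n+1} = (1 + 1/10z)y_n
  ⇒ R(z) = (1 + 1/10z)/(1 − 9/10z).

Find x<0 with |R(x)|<1.
x=-1.63: |R|=0.3393
x=-2: |R|=0.2857
x=-10: |R|=0.0000
x=-100: |R|=0.0989
θ=9/10≥1/2 ⇒ |1+1/10x|<|1−9/10x| ∀x<0 ⇒ interval (−∞,0).

unbounded; (−∞, 0).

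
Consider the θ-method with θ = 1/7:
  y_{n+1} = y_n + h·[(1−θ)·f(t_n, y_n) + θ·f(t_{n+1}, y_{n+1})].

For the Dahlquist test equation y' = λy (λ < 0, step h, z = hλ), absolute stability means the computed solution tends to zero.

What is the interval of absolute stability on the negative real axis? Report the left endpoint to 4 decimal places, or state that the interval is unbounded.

On y'=λy, z=hλ:
  y_{n+1} = y_n + z·[6/7·y_n + 1/7·y_{n+1}] ⇒ (1 − 1/7z)y_{n+1} = (1 + 6/7z)y_n
  so R(z) = (1 + 6/7z)/(1 − 1/7z).

Boundary: |R(x)|=1, x<0.
x=-0.47: |R|=0.5596
R=−1: 1+6/7x = −1+1/7x ⇒ -5/7x=2 ⇒ x=2/(-5/7)=-2.8000
Confirm numerically:
  x=-1.868: |R|=0.47452 <1
  x=-1.408: |R|=0.17222 <1
  x=-1.208: |R|=0.03021 <1
  x=-2.945: |R|=1.07290 >1
  x=-2.838: |R|=1.01931 >1
Interval (-2.8000, 0).

z∈(-2.8000,0).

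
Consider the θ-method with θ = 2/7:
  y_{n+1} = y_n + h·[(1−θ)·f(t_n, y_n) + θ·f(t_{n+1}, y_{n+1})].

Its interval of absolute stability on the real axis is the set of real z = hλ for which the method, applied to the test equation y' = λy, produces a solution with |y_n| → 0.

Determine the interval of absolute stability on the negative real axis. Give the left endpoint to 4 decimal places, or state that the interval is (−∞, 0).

(-4.6667, 0).

On y'=λy, z=hλ:
  y_{n+1} = y_n + z·[5/7·y_n + 2/7·y_{n+1}] ⇒ (1 − 2/7z)y_{n+1} = (1 + 5/7z)y_n
  R(z) = (1 + 5/7z)/(1 − 2/7z).

Find x<0 with |R(x)|<1.
x=-1.1: |R|=0.1630
R=−1: 1+5/7x = −1+2/7x ⇒ -3/7x=2 ⇒ x=2/(-3/7)=-4.6667
Confirm numerically:
  x=-4.618: |R|=0.99101 <1
  x=-3.330: |R|=0.70644 <1
  x=-2.988: |R|=0.61190 <1
  x=-5.014: |R|=1.06119 >1
  x=-4.807: |R|=1.02534 >1
So |R|<1 on (-4.6667, 0).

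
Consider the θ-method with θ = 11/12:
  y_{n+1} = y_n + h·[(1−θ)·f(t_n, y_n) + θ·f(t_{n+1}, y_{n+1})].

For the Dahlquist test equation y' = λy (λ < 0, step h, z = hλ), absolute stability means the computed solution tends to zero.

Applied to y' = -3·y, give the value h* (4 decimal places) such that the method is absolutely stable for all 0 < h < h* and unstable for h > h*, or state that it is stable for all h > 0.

interval (−∞, 0). Any h>0 works for λ=-3.

Test eqn y'=λy, z=hλ:
  y_{n+1} = y_n + z·[1/12·y_n + 11/12·y_{n+1}] ⇒ (1 − 11/12z)y_{n+1} = (1 + 1/12z)y_n
  R(z) = (1 + 1/12z)/(1 − 11/12z).

Boundary: |R(x)|=1, x<0.
x=-0.57: |R|=0.6256
x=-2: |R|=0.2941
x=-10: |R|=0.0164
x=-100: |R|=0.0791
θ=11/12≥1/2 ⇒ |1+1/12x|<|1−11/12x| ∀x<0 ⇒ unbounded interval.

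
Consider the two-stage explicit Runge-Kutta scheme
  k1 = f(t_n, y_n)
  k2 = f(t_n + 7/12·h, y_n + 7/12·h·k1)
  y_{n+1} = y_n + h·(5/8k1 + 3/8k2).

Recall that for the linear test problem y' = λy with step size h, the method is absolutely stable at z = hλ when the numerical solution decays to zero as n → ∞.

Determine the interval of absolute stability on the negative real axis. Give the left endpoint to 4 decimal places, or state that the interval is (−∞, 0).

z∈(-4.5714,0).

Set f=λy, z=hλ:
  k1=λy_n ⇒ h·k1=z·y_n;  k2=λ(1+7/12z)y_n ⇒ h·k2=z(1+7/12z)y_n
  y_{n+1}/y_n = 1 + 5/8z + 3/8z(1+7/12z) = 1 + z + 7/32z²
  Hence R(z) = 1 + z + 7/32z².

Solve |R(x)|<1 on ℝ⁻.
x=-0.3: |R|=0.7197
R=1: x+7/32x²=0 ⇒ x=−32/7=-4.5714; min R=1−1/(4·7/32)=-0.1429>−1
Confirm numerically:
  x=-4.496: |R|=0.92582 <1
  x=-4.228: |R|=0.68237 <1
  x=-4.002: |R|=0.50150 <1
  x=-3.955: |R|=0.46669 <1
  x=-5.082: |R|=1.56760 >1
  x=-5.071: |R|=1.55417 >1
  x=-4.613: |R|=1.04195 >1
Interval (-4.5714, 0).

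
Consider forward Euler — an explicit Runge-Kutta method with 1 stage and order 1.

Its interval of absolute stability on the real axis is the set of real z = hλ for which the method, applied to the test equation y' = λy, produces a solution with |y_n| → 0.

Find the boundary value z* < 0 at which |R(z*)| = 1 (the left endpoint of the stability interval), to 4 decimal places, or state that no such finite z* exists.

left endpoint -2.0000.

With y'=λy (z=hλ):
  order 1, 1-stage ⇒ R(z)=1+z
  (e.g. R(-1.63)=-0.63000, |R|=0.63000)

Boundary: |R(x)|=1, x<0.
x=-1.63: |R|=0.6300
|R(-1.99)|=0.9900 |R(-1.59)|=0.5900 |R(-0.96)|=0.0400
Bisect:
  x_lo=-2.3686 |R|=1.3686  x_hi=-0.2211 |R|=0.7789
  mid=-1.29485 |R|=0.29485 →hi
  mid=-1.83172 |R|=0.83172 →hi
  mid=-2.10016 |R|=1.10016 →lo
  mid=-1.96594 |R|=0.96594 →hi
  mid=-2.03305 |R|=1.03305 →lo
  mid=-1.99950 |R|=0.99950 →hi
  mid=-2.01627 |R|=1.01627 →lo
  mid=-2.00788 |R|=1.00788 →lo
  mid=-2.00369 |R|=1.00369 →lo
  ...
  [-2.00002,-1.99989] ⇒ x*=-2.0000
Interval (-2.0000, 0).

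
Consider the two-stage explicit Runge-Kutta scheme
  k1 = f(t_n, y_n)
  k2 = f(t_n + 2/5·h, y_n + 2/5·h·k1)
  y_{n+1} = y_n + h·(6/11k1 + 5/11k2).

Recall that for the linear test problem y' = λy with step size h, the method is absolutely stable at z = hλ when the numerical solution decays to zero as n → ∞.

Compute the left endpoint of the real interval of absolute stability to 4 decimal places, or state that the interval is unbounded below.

Set f=λy, z=hλ:
  k1=λy_n ⇒ h·k1=z·y_n;  k2=λ(1+2/5z)y_n ⇒ h·k2=z(1+2/5z)y_n
  y_{n+1}/y_n = 1 + 6/11z + 5/11z(1+2/5z) = 1 + z + 2/11z²
  so R(z) = 1 + z + 2/11z².

Need |R(x)|<1, x<0.
x=-0.47: |R|=0.5702
R=1: x+2/11x²=0 ⇒ x=−11/2=-5.5000; min R=1−1/(4·2/11)=-0.3750>−1
Confirm numerically:
  x=-4.571: |R|=0.22792 <1
  x=-3.925: |R|=0.12398 <1
  x=-2.963: |R|=0.36675 <1
  x=-6.024: |R|=1.57392 >1
  x=-5.922: |R|=1.45438 >1
Stable set (-5.5000, 0).

left endpoint -5.5000.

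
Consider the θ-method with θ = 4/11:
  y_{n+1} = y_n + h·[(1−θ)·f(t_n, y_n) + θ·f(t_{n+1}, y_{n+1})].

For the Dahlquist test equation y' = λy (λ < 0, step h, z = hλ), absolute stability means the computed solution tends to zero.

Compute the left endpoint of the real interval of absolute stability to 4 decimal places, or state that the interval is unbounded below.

With y'=λy (z=hλ):
  y_{n+1} = y_n + z·[7/11·y_n + 4/11·y_{n+1}] ⇒ (1 − 4/11z)y_{n+1} = (1 + 7/11z)y_n
  R(z) = (1 + 7/11z)/(1 − 4/11z).

Find x<0 with |R(x)|<1.
x=-1.15: |R|=0.1891
R=−1: 1+7/11x = −1+4/11x ⇒ -3/11x=2 ⇒ x=2/(-3/11)=-7.3333
Confirm numerically:
  x=-6.025: |R|=0.88818 <1
  x=-5.659: |R|=0.85067 <1
  x=-5.525: |R|=0.83610 <1
  x=-4.957: |R|=0.76875 <1
  x=-7.881: |R|=1.03864 >1
  x=-7.478: |R|=1.01061 >1
  x=-7.393: |R|=1.00441 >1
Interval (-7.3333, 0).

left endpoint -7.3333.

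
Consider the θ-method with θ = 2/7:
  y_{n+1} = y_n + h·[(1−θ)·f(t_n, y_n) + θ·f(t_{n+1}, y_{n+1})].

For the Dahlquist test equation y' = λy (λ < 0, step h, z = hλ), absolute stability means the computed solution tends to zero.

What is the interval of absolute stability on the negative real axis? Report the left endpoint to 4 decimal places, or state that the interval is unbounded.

Test eqn y'=λy, z=hλ:
  y_{n+1} = y_n + z·[5/7·y_n + 2/7·y_{n+1}] ⇒ (1 − 2/7z)y_{n+1} = (1 + 5/7z)y_n
  so R(z) = (1 + 5/7z)/(1 − 2/7z).

Boundary: |R(x)|=1, x<0.
x=-1.05: |R|=0.1923
R=−1: 1+5/7x = −1+2/7x ⇒ -3/7x=2 ⇒ x=2/(-3/7)=-4.6667
Confirm numerically:
  x=-4.544: |R|=0.97713 <1
  x=-2.878: |R|=0.57934 <1
  x=-2.262: |R|=0.37400 <1
  x=-1.867: |R|=0.21753 <1
  x=-4.983: |R|=1.05594 >1
  x=-4.788: |R|=1.02196 >1
So |R|<1 on (-4.6667, 0).

z∈(-4.6667,0).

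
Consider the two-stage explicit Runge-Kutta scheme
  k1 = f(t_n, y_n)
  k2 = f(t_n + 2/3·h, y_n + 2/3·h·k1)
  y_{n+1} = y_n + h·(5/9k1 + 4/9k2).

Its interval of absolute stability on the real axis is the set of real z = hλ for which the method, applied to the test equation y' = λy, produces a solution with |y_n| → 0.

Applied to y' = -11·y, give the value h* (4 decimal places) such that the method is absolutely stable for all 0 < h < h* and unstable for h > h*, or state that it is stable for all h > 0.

On y'=λy, z=hλ:
  k1=λy_n ⇒ h·k1=z·y_n;  k2=λ(1+2/3z)y_n ⇒ h·k2=z(1+2/3z)y_n
  y_{n+1}/y_n = 1 + 5/9z + 4/9z(1+2/3z) = 1 + z + 8/27z²
  ⇒ R(z) = 1 + z + 8/27z².

Find x<0 with |R(x)|<1.
x=-1.59: |R|=0.1591
R=1: x+8/27x²=0 ⇒ x=−27/8=-3.3750; min R=1−1/(4·8/27)=0.1562>−1
Confirm numerically:
  x=-2.636: |R|=0.42281 <1
  x=-2.153: |R|=0.22045 <1
  x=-2.150: |R|=0.21963 <1
  x=-2.126: |R|=0.21322 <1
  x=-3.951: |R|=1.67430 >1
  x=-3.570: |R|=1.20627 >1
So |R|<1 on (-3.3750, 0).

(-3.3750,0); λ=-11 ⇒ h* = (27/8)/11 = 0.3068.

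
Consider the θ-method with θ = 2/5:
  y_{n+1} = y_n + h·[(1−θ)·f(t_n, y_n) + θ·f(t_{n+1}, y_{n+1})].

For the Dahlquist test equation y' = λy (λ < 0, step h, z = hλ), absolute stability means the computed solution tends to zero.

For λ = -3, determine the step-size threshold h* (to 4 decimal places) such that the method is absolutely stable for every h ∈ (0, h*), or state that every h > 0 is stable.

(-10.0000,0); λ=-3 ⇒ h* = (10)/3 = 3.3333.

With y'=λy (z=hλ):
  y_{n+1} = y_n + z·[3/5·y_n + 2/5·y_{n+1}] ⇒ (1 − 2/5z)y_{n+1} = (1 + 3/5z)y_n
  so R(z) = (1 + 3/5z)/(1 − 2/5z).

Find x<0 with |R(x)|<1.
x=-1.6: |R|=0.0244
R=−1: 1+3/5x = −1+2/5x ⇒ -1/5x=2 ⇒ x=2/(-1/5)=-10.0000
Confirm numerically:
  x=-9.576: |R|=0.98244 <1
  x=-7.153: |R|=0.85253 <1
  x=-6.632: |R|=0.81559 <1
  x=-10.433: |R|=1.01674 >1
  x=-10.102: |R|=1.00405 >1
So |R|<1 on (-10.0000, 0).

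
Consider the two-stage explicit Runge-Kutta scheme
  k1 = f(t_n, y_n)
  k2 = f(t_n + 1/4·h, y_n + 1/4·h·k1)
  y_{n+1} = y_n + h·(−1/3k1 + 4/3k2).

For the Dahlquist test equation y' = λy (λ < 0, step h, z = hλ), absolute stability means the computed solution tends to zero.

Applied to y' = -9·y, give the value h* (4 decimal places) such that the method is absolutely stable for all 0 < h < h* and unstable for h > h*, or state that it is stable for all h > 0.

With y'=λy (z=hλ):
  k1=λy_n ⇒ h·k1=z·y_n;  k2=λ(1+1/4z)y_n ⇒ h·k2=z(1+1/4z)y_n
  y_{n+1}/y_n = 1 − 1/3z + 4/3z(1+1/4z) = 1 + z + 1/3z²
  so R(z) = 1 + z + 1/3z².

Need |R(x)|<1, x<0.
x=-0.5: |R|=0.5833
R=1: x+1/3x²=0 ⇒ x=−3=-3.0000; min R=1−1/(4·1/3)=0.2500>−1
Confirm numerically:
  x=-2.898: |R|=0.90147 <1
  x=-2.286: |R|=0.45593 <1
  x=-1.996: |R|=0.33201 <1
  x=-1.911: |R|=0.30631 <1
  x=-3.183: |R|=1.19416 >1
  x=-3.065: |R|=1.06641 >1
Stable set (-3.0000, 0).

(-3.0000,0); λ=-9 ⇒ h* = (3)/9 = 0.3333.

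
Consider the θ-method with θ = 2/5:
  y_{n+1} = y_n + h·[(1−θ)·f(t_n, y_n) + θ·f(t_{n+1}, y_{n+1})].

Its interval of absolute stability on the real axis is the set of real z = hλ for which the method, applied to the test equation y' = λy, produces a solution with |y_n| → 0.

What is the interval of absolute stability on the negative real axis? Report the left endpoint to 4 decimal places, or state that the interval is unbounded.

On y'=λy, z=hλ:
  y_{n+1} = y_n + z·[3/5·y_n + 2/5·y_{n+1}] ⇒ (1 − 2/5z)y_{n+1} = (1 + 3/5z)y_n
  Hence R(z) = (1 + 3/5z)/(1 − 2/5z).

Boundary: |R(x)|=1, x<0.
x=-1.76: |R|=0.0329
R=−1: 1+3/5x = −1+2/5x ⇒ -1/5x=2 ⇒ x=2/(-1/5)=-10.0000
Confirm numerically:
  x=-9.563: |R|=0.98189 <1
  x=-6.845: |R|=0.83119 <1
  x=-6.792: |R|=0.82738 <1
  x=-10.465: |R|=1.01793 >1
  x=-10.362: |R|=1.01407 >1
Interval (-10.0000, 0).

z∈(-10.0000,0).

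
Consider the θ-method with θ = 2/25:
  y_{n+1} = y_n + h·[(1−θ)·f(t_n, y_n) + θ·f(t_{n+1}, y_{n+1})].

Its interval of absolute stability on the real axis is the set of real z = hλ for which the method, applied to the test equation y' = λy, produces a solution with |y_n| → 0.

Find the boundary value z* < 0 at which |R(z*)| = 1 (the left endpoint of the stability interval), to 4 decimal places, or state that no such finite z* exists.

Test eqn y'=λy, z=hλ:
  y_{n+1} = y_n + z·[23/25·y_n + 2/25·y_{n+1}] ⇒ (1 − 2/25z)y_{n+1} = (1 + 23/25z)y_n
  so R(z) = (1 + 23/25z)/(1 − 2/25z).

Find x<0 with |R(x)|<1.
x=-0.43: |R|=0.5843
R=−1: 1+23/25x = −1+2/25x ⇒ -21/25x=2 ⇒ x=2/(-21/25)=-2.3810
Confirm numerically:
  x=-2.172: |R|=0.85046 <1
  x=-1.719: |R|=0.51118 <1
  x=-1.561: |R|=0.38770 <1
  x=-1.401: |R|=0.25980 <1
  x=-2.970: |R|=1.39981 >1
  x=-2.740: |R|=1.24738 >1
  x=-2.509: |R|=1.08958 >1
Stable set (-2.3810, 0).

left endpoint -2.3810.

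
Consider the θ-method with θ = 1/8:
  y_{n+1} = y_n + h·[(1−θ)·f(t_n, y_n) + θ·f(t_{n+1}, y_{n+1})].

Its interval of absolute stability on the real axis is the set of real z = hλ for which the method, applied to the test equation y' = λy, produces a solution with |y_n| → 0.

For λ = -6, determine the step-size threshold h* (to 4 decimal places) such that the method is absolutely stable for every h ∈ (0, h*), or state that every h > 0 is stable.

(-2.6667,0); λ=-6 ⇒ h* = (8/3)/6 = 0.4444.

Set f=λy, z=hλ:
  y_{n+1} = y_n + z·[7/8·y_n + 1/8·y_{n+1}] ⇒ (1 − 1/8z)y_{n+1} = (1 + 7/8z)y_n
  R(z) = (1 + 7/8z)/(1 − 1/8z).

Find x<0 with |R(x)|<1.
x=-1.05: |R|=0.0718
R=−1: 1+7/8x = −1+1/8x ⇒ -3/4x=2 ⇒ x=2/(-3/4)=-2.6667
Confirm numerically:
  x=-2.344: |R|=0.81284 <1
  x=-2.219: |R|=0.73716 <1
  x=-1.900: |R|=0.53535 <1
  x=-1.689: |R|=0.39457 <1
  x=-2.877: |R|=1.11602 >1
  x=-2.754: |R|=1.04873 >1
  x=-2.702: |R|=1.01981 >1
So |R|<1 on (-2.6667, 0).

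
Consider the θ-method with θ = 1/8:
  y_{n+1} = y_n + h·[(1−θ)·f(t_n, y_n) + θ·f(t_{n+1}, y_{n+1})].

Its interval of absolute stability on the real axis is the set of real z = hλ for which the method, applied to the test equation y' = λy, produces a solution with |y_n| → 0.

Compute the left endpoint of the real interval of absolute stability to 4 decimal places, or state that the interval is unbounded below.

Test eqn y'=λy, z=hλ:
  y_{n+1} = y_n + z·[7/8·y_n + 1/8·y_{n+1}] ⇒ (1 − 1/8z)y_{n+1} = (1 + 7/8z)y_n
  R(z) = (1 + 7/8z)/(1 − 1/8z).

Boundary: |R(x)|=1, x<0.
x=-0.91: |R|=0.1829
R=−1: 1+7/8x = −1+1/8x ⇒ -3/4x=2 ⇒ x=2/(-3/4)=-2.6667
Confirm numerically:
  x=-2.424: |R|=0.86032 <1
  x=-2.335: |R|=0.80745 <1
  x=-1.249: |R|=0.08033 <1
  x=-1.164: |R|=0.01615 <1
  x=-3.054: |R|=1.21024 >1
  x=-2.814: |R|=1.08175 >1
So |R|<1 on (-2.6667, 0).

left endpoint -2.6667.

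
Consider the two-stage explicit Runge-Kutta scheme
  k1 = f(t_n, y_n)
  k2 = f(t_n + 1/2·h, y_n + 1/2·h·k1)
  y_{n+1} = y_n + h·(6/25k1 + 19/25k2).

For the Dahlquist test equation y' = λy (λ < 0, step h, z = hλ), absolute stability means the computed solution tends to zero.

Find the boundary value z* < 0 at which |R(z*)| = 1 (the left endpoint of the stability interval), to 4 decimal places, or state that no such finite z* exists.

Test eqn y'=λy, z=hλ:
  k1=λy_n ⇒ h·k1=z·y_n;  k2=λ(1+1/2z)y_n ⇒ h·k2=z(1+1/2z)y_n
  y_{n+1}/y_n = 1 + 6/25z + 19/25z(1+1/2z) = 1 + z + 19/50z²
  Hence R(z) = 1 + z + 19/50z².

Find x<0 with |R(x)|<1.
x=-0.64: |R|=0.5156
R=1: x+19/50x²=0 ⇒ x=−50/19=-2.6316; min R=1−1/(4·19/50)=0.3421>−1
Confirm numerically:
  x=-2.201: |R|=0.63987 <1
  x=-1.963: |R|=0.50128 <1
  x=-1.516: |R|=0.35734 <1
  x=-3.103: |R|=1.55587 >1
  x=-3.063: |R|=1.50215 >1
  x=-2.683: |R|=1.05243 >1
So |R|<1 on (-2.6316, 0).

left endpoint -2.6316.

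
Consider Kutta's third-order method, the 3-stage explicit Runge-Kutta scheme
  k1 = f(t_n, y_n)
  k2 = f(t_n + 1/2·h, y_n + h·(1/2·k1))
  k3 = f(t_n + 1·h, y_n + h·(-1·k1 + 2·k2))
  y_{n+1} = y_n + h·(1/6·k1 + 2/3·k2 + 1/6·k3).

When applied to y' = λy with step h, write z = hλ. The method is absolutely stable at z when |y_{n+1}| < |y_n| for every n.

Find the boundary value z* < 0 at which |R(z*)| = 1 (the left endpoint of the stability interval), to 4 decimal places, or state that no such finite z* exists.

Set f=λy, z=hλ:
  order 3, 3-stage ⇒ R(z)=1+z+z^2/2+z^3/6
  (e.g. R(-1.21)=0.22679, |R|=0.22679)

Solve |R(x)|<1 on ℝ⁻.
x=-1.21: |R|=0.2268
|R(-2.42)|=0.8539 |R(-1.6)|=0.0027 |R(-1.24)|=0.2110
Bisect:
  x_lo=-2.9267 |R|=1.8220  x_hi=-0.2664 |R|=0.7659
  mid=-1.59655 |R|=0.00033 →hi
  mid=-2.26161 |R|=0.63215 →hi
  mid=-2.59414 |R|=1.13893 →lo
  mid=-2.42787 |R|=0.86580 →hi
  mid=-2.51101 |R|=0.99714 →hi
  mid=-2.55257 |R|=1.06670 →lo
  mid=-2.53179 |R|=1.03159 →lo
  mid=-2.52140 |R|=1.01428 →lo
  mid=-2.51620 |R|=1.00569 →lo
  mid=-2.51361 |R|=1.00141 →lo
  ...
  [-2.51279,-2.51263] ⇒ x*=-2.5127
Stable set (-2.5127, 0).

z* = -2.5127.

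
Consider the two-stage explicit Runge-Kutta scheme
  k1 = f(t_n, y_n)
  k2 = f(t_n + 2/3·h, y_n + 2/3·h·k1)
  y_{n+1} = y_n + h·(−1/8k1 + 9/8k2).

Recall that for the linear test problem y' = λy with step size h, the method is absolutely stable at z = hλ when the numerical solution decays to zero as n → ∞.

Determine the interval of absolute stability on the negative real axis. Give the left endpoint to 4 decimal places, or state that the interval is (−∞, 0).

(-1.3333, 0).

Test eqn y'=λy, z=hλ:
  k1=λy_n ⇒ h·k1=z·y_n;  k2=λ(1+2/3z)y_n ⇒ h·k2=z(1+2/3z)y_n
  y_{n+1}/y_n = 1 − 1/8z + 9/8z(1+2/3z) = 1 + z + 3/4z²
  ⇒ R(z) = 1 + z + 3/4z².

Solve |R(x)|<1 on ℝ⁻.
x=-0.74: |R|=0.6707
R=1: x+3/4x²=0 ⇒ x=−4/3=-1.3333; min R=1−1/(4·3/4)=0.6667>−1
Confirm numerically:
  x=-1.152: |R|=0.84333 <1
  x=-0.931: |R|=0.71907 <1
  x=-0.826: |R|=0.68571 <1
  x=-1.848: |R|=1.71333 >1
  x=-1.559: |R|=1.26386 >1
  x=-1.371: |R|=1.03873 >1
So |R|<1 on (-1.3333, 0).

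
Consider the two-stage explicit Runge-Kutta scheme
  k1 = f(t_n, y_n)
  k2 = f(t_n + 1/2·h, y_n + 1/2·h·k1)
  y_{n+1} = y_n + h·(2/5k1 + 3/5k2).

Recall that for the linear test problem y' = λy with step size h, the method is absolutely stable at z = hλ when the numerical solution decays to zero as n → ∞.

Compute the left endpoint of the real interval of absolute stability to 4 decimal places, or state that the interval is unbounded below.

z* = -3.3333.

Test eqn y'=λy, z=hλ:
  k1=λy_n ⇒ h·k1=z·y_n;  k2=λ(1+1/2z)y_n ⇒ h·k2=z(1+1/2z)y_n
  y_{n+1}/y_n = 1 + 2/5z + 3/5z(1+1/2z) = 1 + z + 3/10z²
  ⇒ R(z) = 1 + z + 3/10z².

Find x<0 with |R(x)|<1.
x=-0.69: |R|=0.4528
R=1: x+3/10x²=0 ⇒ x=−10/3=-3.3333; min R=1−1/(4·3/10)=0.1667>−1
Confirm numerically:
  x=-2.719: |R|=0.49889 <1
  x=-1.815: |R|=0.17327 <1
  x=-1.462: |R|=0.17923 <1
  x=-3.713: |R|=1.42291 >1
  x=-3.543: |R|=1.22285 >1
  x=-3.510: |R|=1.18603 >1
So |R|<1 on (-3.3333, 0).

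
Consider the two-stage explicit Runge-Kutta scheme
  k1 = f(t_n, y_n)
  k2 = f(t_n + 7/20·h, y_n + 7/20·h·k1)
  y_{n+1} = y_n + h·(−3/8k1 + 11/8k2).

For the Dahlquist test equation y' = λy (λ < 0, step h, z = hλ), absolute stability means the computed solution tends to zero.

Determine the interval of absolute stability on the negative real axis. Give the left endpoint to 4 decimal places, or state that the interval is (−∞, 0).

z∈(-2.0779,0).

Set f=λy, z=hλ:
  k1=λy_n ⇒ h·k1=z·y_n;  k2=λ(1+7/20z)y_n ⇒ h·k2=z(1+7/20z)y_n
  y_{n+1}/y_n = 1 − 3/8z + 11/8z(1+7/20z) = 1 + z + 77/160z²
  Hence R(z) = 1 + z + 77/160z².

Find x<0 with |R(x)|<1.
x=-0.73: |R|=0.5265
R=1: x+77/160x²=0 ⇒ x=−160/77=-2.0779; min R=1−1/(4·77/160)=0.4805>−1
Confirm numerically:
  x=-1.894: |R|=0.83236 <1
  x=-1.875: |R|=0.81689 <1
  x=-1.185: |R|=0.49078 <1
  x=-1.123: |R|=0.48392 <1
  x=-2.270: |R|=1.20983 >1
  x=-2.247: |R|=1.18284 >1
Interval (-2.0779, 0).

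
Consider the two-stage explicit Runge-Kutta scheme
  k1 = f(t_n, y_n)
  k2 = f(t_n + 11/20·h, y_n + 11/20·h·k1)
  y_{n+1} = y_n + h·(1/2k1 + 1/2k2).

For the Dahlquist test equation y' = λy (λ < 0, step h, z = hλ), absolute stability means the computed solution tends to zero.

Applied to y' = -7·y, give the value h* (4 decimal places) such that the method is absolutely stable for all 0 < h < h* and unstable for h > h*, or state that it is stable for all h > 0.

Set f=λy, z=hλ:
  k1=λy_n ⇒ h·k1=z·y_n;  k2=λ(1+11/20z)y_n ⇒ h·k2=z(1+11/20z)y_n
  y_{n+1}/y_n = 1 + 1/2z + 1/2z(1+11/20z) = 1 + z + 11/40z²
  ⇒ R(z) = 1 + z + 11/40z².

Find x<0 with |R(x)|<1.
x=-0.5: |R|=0.5687
R=1: x+11/40x²=0 ⇒ x=−40/11=-3.6364; min R=1−1/(4·11/40)=0.0909>−1
Confirm numerically:
  x=-2.652: |R|=0.28210 <1
  x=-2.588: |R|=0.25388 <1
  x=-2.561: |R|=0.24265 <1
  x=-3.961: |R|=1.35362 >1
  x=-3.889: |R|=1.27019 >1
Interval (-3.6364, 0).

(-3.6364,0); λ=-7 ⇒ h* = (40/11)/7 = 0.5195.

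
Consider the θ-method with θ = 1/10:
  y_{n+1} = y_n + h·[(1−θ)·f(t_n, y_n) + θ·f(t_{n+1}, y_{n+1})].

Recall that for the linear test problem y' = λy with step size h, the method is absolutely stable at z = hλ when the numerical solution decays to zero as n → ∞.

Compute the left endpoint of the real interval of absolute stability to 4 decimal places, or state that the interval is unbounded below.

With y'=λy (z=hλ):
  y_{n+1} = y_n + z·[9/10·y_n + 1/10·y_{n+1}] ⇒ (1 − 1/10z)y_{n+1} = (1 + 9/10z)y_n
  so R(z) = (1 + 9/10z)/(1 − 1/10z).

Find x<0 with |R(x)|<1.
x=-1.24: |R|=0.1032
R=−1: 1+9/10x = −1+1/10x ⇒ -4/5x=2 ⇒ x=2/(-4/5)=-2.5000
Confirm numerically:
  x=-2.250: |R|=0.83673 <1
  x=-2.070: |R|=0.71500 <1
  x=-1.772: |R|=0.50527 <1
  x=-1.151: |R|=0.03219 <1
  x=-2.865: |R|=1.22697 >1
  x=-2.860: |R|=1.22395 >1
Interval (-2.5000, 0).

z* = -2.5000.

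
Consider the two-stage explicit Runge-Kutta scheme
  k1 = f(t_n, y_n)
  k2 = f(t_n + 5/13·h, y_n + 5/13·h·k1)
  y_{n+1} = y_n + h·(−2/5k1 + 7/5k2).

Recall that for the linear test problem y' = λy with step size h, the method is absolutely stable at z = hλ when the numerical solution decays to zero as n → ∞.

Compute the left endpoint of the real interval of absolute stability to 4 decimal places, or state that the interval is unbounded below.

On y'=λy, z=hλ:
  k1=λy_n ⇒ h·k1=z·y_n;  k2=λ(1+5/13z)y_n ⇒ h·k2=z(1+5/13z)y_n
  y_{n+1}/y_n = 1 − 2/5z + 7/5z(1+5/13z) = 1 + z + 7/13z²
  Hence R(z) = 1 + z + 7/13z².

Solve |R(x)|<1 on ℝ⁻.
x=-1.24: |R|=0.5879
R=1: x+7/13x²=0 ⇒ x=−13/7=-1.8571; min R=1−1/(4·7/13)=0.5357>−1
Confirm numerically:
  x=-1.676: |R|=0.83653 <1
  x=-1.662: |R|=0.82536 <1
  x=-1.365: |R|=0.63827 <1
  x=-0.931: |R|=0.53572 <1
  x=-2.449: |R|=1.78048 >1
  x=-2.250: |R|=1.47596 >1
  x=-2.216: |R|=1.42820 >1
Interval (-1.8571, 0).

z* = -1.8571.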